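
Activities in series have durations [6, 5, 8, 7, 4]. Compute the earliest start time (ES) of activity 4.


Activity 4 starts after activities 1 through 3 complete.
Predecessor durations: [6, 5, 8]
ES = 6 + 5 + 8 = 19

19


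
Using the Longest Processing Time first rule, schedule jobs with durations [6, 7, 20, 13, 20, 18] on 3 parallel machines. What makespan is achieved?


Sort jobs in decreasing order (LPT): [20, 20, 18, 13, 7, 6]
Assign each job to the least loaded machine:
  Machine 1: jobs [20, 7], load = 27
  Machine 2: jobs [20, 6], load = 26
  Machine 3: jobs [18, 13], load = 31
Makespan = max load = 31

31


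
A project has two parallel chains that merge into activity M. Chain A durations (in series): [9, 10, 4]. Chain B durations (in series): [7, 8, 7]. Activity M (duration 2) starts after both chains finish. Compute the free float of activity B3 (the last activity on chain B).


ES(B3) = sum of predecessors on chain B = 15
EF(B3) = ES + duration = 15 + 7 = 22
Successor of B3 is M. ES(M) = max(sum(A), sum(B)) = max(23, 22) = 23
Free float = ES(successor) - EF(current) = 23 - 22 = 1

1


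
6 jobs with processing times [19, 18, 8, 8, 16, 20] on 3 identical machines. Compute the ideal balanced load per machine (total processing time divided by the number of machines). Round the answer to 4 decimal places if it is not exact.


Total processing time = 19 + 18 + 8 + 8 + 16 + 20 = 89
Number of machines = 3
Ideal balanced load = 89 / 3 = 29.6667

29.6667


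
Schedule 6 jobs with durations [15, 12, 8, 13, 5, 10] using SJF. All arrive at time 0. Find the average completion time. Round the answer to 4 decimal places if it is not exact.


SJF order (ascending): [5, 8, 10, 12, 13, 15]
Completion times:
  Job 1: burst=5, C=5
  Job 2: burst=8, C=13
  Job 3: burst=10, C=23
  Job 4: burst=12, C=35
  Job 5: burst=13, C=48
  Job 6: burst=15, C=63
Average completion = 187/6 = 31.1667

31.1667


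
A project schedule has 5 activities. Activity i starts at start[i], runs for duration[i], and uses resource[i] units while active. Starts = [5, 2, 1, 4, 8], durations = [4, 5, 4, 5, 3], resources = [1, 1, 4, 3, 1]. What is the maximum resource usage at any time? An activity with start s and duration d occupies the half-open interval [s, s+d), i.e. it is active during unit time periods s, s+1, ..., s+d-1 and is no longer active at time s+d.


Each activity i is active on [start_i, start_i + duration_i).
Compute total resource usage per time slot:
  t=0: active resources = [], total = 0
  t=1: active resources = [4], total = 4
  t=2: active resources = [1, 4], total = 5
  t=3: active resources = [1, 4], total = 5
  t=4: active resources = [1, 4, 3], total = 8
  t=5: active resources = [1, 1, 3], total = 5
  t=6: active resources = [1, 1, 3], total = 5
  t=7: active resources = [1, 3], total = 4
  t=8: active resources = [1, 3, 1], total = 5
  t=9: active resources = [1], total = 1
  t=10: active resources = [1], total = 1
Peak resource demand = 8

8


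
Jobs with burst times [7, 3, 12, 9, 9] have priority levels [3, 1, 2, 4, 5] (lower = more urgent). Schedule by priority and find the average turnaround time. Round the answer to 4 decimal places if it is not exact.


Sort by priority (ascending = highest first):
Order: [(1, 3), (2, 12), (3, 7), (4, 9), (5, 9)]
Completion times:
  Priority 1, burst=3, C=3
  Priority 2, burst=12, C=15
  Priority 3, burst=7, C=22
  Priority 4, burst=9, C=31
  Priority 5, burst=9, C=40
Average turnaround = 111/5 = 22.2

22.2


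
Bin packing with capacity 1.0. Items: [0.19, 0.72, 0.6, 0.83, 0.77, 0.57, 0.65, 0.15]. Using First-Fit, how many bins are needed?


Place items sequentially using First-Fit:
  Item 0.19 -> new Bin 1
  Item 0.72 -> Bin 1 (now 0.91)
  Item 0.6 -> new Bin 2
  Item 0.83 -> new Bin 3
  Item 0.77 -> new Bin 4
  Item 0.57 -> new Bin 5
  Item 0.65 -> new Bin 6
  Item 0.15 -> Bin 2 (now 0.75)
Total bins used = 6

6


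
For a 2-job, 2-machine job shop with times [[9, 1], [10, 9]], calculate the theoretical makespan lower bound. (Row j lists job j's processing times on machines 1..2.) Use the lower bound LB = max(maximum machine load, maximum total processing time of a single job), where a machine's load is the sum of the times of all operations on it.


Machine loads:
  Machine 1: 9 + 10 = 19
  Machine 2: 1 + 9 = 10
Max machine load = 19
Job totals:
  Job 1: 10
  Job 2: 19
Max job total = 19
Lower bound = max(19, 19) = 19

19


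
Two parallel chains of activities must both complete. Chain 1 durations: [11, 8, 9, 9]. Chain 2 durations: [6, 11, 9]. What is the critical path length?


Path A total = 11 + 8 + 9 + 9 = 37
Path B total = 6 + 11 + 9 = 26
Critical path = longest path = max(37, 26) = 37

37


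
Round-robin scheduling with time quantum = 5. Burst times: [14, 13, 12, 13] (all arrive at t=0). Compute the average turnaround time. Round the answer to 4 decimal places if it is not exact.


Time quantum = 5
Execution trace:
  J1 runs 5 units, time = 5
  J2 runs 5 units, time = 10
  J3 runs 5 units, time = 15
  J4 runs 5 units, time = 20
  J1 runs 5 units, time = 25
  J2 runs 5 units, time = 30
  J3 runs 5 units, time = 35
  J4 runs 5 units, time = 40
  J1 runs 4 units, time = 44
  J2 runs 3 units, time = 47
  J3 runs 2 units, time = 49
  J4 runs 3 units, time = 52
Finish times: [44, 47, 49, 52]
Average turnaround = 192/4 = 48.0

48.0


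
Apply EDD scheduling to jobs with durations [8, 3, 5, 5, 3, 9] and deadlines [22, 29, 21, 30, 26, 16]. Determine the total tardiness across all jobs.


Sort by due date (EDD order): [(9, 16), (5, 21), (8, 22), (3, 26), (3, 29), (5, 30)]
Compute completion times and tardiness:
  Job 1: p=9, d=16, C=9, tardiness=max(0,9-16)=0
  Job 2: p=5, d=21, C=14, tardiness=max(0,14-21)=0
  Job 3: p=8, d=22, C=22, tardiness=max(0,22-22)=0
  Job 4: p=3, d=26, C=25, tardiness=max(0,25-26)=0
  Job 5: p=3, d=29, C=28, tardiness=max(0,28-29)=0
  Job 6: p=5, d=30, C=33, tardiness=max(0,33-30)=3
Total tardiness = 3

3


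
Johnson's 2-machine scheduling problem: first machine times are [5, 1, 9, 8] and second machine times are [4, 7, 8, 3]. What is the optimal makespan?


Apply Johnson's rule:
  Group 1 (a <= b): [(2, 1, 7)]
  Group 2 (a > b): [(3, 9, 8), (1, 5, 4), (4, 8, 3)]
Optimal job order: [2, 3, 1, 4]
Schedule:
  Job 2: M1 done at 1, M2 done at 8
  Job 3: M1 done at 10, M2 done at 18
  Job 1: M1 done at 15, M2 done at 22
  Job 4: M1 done at 23, M2 done at 26
Makespan = 26

26


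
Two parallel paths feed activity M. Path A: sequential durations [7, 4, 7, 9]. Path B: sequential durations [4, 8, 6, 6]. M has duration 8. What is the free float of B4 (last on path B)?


ES(B4) = sum of predecessors on chain B = 18
EF(B4) = ES + duration = 18 + 6 = 24
Successor of B4 is M. ES(M) = max(sum(A), sum(B)) = max(27, 24) = 27
Free float = ES(successor) - EF(current) = 27 - 24 = 3

3


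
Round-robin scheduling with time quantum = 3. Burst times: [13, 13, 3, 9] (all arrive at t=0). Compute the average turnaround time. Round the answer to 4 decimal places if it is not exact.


Time quantum = 3
Execution trace:
  J1 runs 3 units, time = 3
  J2 runs 3 units, time = 6
  J3 runs 3 units, time = 9
  J4 runs 3 units, time = 12
  J1 runs 3 units, time = 15
  J2 runs 3 units, time = 18
  J4 runs 3 units, time = 21
  J1 runs 3 units, time = 24
  J2 runs 3 units, time = 27
  J4 runs 3 units, time = 30
  J1 runs 3 units, time = 33
  J2 runs 3 units, time = 36
  J1 runs 1 units, time = 37
  J2 runs 1 units, time = 38
Finish times: [37, 38, 9, 30]
Average turnaround = 114/4 = 28.5

28.5


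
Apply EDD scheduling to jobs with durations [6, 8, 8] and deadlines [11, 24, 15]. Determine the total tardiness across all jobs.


Sort by due date (EDD order): [(6, 11), (8, 15), (8, 24)]
Compute completion times and tardiness:
  Job 1: p=6, d=11, C=6, tardiness=max(0,6-11)=0
  Job 2: p=8, d=15, C=14, tardiness=max(0,14-15)=0
  Job 3: p=8, d=24, C=22, tardiness=max(0,22-24)=0
Total tardiness = 0

0


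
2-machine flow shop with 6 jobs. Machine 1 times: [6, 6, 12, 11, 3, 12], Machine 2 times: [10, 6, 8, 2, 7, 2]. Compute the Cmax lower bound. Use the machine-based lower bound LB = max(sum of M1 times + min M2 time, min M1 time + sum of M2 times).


LB1 = sum(M1 times) + min(M2 times) = 50 + 2 = 52
LB2 = min(M1 times) + sum(M2 times) = 3 + 35 = 38
Lower bound = max(LB1, LB2) = max(52, 38) = 52

52


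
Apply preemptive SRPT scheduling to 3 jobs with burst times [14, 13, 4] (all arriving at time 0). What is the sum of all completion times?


Since all jobs arrive at t=0, SRPT equals SPT ordering.
SPT order: [4, 13, 14]
Completion times:
  Job 1: p=4, C=4
  Job 2: p=13, C=17
  Job 3: p=14, C=31
Total completion time = 4 + 17 + 31 = 52

52


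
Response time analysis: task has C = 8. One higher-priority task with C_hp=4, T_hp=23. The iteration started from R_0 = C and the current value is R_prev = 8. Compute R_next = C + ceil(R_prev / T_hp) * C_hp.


R_next = C + ceil(R_prev / T_hp) * C_hp
ceil(8 / 23) = ceil(0.3478) = 1
Interference = 1 * 4 = 4
R_next = 8 + 4 = 12

12


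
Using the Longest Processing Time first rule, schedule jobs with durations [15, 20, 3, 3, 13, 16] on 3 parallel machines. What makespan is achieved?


Sort jobs in decreasing order (LPT): [20, 16, 15, 13, 3, 3]
Assign each job to the least loaded machine:
  Machine 1: jobs [20], load = 20
  Machine 2: jobs [16, 3, 3], load = 22
  Machine 3: jobs [15, 13], load = 28
Makespan = max load = 28

28


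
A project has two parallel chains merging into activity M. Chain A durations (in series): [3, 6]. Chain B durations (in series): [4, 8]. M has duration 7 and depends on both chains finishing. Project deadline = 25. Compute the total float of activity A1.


Forward pass: ES(A1) = sum of predecessors on chain A = 0
EF = ES + duration = 0 + 3 = 3
Backward pass: LF(M) = deadline = 25; LS(M) = 25 - 7 = 18
LF(A1) = LS(M) - sum(successors on chain A) = 18 - 6 = 12
LS = LF - duration = 12 - 3 = 9
Total float = LS - ES = 9 - 0 = 9

9


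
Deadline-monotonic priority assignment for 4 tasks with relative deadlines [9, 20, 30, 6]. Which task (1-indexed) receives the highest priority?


Sort tasks by relative deadline (ascending):
  Task 4: deadline = 6
  Task 1: deadline = 9
  Task 2: deadline = 20
  Task 3: deadline = 30
Priority order (highest first): [4, 1, 2, 3]
Highest priority task = 4

4


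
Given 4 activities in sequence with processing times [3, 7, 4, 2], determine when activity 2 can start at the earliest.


Activity 2 starts after activities 1 through 1 complete.
Predecessor durations: [3]
ES = 3 = 3

3


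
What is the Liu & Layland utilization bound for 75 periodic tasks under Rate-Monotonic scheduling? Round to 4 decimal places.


Compute 2^(1/75) = 1.0092848012
Subtract 1: 1.0092848012 - 1 = 0.0092848012
Multiply by n: 75 * 0.0092848012 = 0.6963600900
Round to 4 dp: 0.6964

0.6964


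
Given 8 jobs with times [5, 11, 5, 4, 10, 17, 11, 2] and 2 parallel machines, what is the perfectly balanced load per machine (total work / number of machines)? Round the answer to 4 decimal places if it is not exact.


Total processing time = 5 + 11 + 5 + 4 + 10 + 17 + 11 + 2 = 65
Number of machines = 2
Ideal balanced load = 65 / 2 = 32.5

32.5


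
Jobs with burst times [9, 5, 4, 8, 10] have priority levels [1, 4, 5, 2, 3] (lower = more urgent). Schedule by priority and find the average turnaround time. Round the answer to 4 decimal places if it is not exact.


Sort by priority (ascending = highest first):
Order: [(1, 9), (2, 8), (3, 10), (4, 5), (5, 4)]
Completion times:
  Priority 1, burst=9, C=9
  Priority 2, burst=8, C=17
  Priority 3, burst=10, C=27
  Priority 4, burst=5, C=32
  Priority 5, burst=4, C=36
Average turnaround = 121/5 = 24.2

24.2


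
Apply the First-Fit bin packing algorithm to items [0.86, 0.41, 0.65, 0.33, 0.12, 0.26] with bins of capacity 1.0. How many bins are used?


Place items sequentially using First-Fit:
  Item 0.86 -> new Bin 1
  Item 0.41 -> new Bin 2
  Item 0.65 -> new Bin 3
  Item 0.33 -> Bin 2 (now 0.74)
  Item 0.12 -> Bin 1 (now 0.98)
  Item 0.26 -> Bin 2 (now 1.0)
Total bins used = 3

3


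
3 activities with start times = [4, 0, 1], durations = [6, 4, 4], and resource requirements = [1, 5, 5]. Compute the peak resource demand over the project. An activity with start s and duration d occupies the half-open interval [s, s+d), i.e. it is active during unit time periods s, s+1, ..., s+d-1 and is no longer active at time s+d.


Each activity i is active on [start_i, start_i + duration_i).
Compute total resource usage per time slot:
  t=0: active resources = [5], total = 5
  t=1: active resources = [5, 5], total = 10
  t=2: active resources = [5, 5], total = 10
  t=3: active resources = [5, 5], total = 10
  t=4: active resources = [1, 5], total = 6
  t=5: active resources = [1], total = 1
  t=6: active resources = [1], total = 1
  t=7: active resources = [1], total = 1
  t=8: active resources = [1], total = 1
  t=9: active resources = [1], total = 1
Peak resource demand = 10

10


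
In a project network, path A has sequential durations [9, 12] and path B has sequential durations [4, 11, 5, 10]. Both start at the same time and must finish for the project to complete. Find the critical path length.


Path A total = 9 + 12 = 21
Path B total = 4 + 11 + 5 + 10 = 30
Critical path = longest path = max(21, 30) = 30

30


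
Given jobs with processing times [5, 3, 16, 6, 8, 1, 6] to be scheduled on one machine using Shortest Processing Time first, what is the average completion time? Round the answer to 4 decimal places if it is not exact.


Sort jobs by processing time (SPT order): [1, 3, 5, 6, 6, 8, 16]
Compute completion times sequentially:
  Job 1: processing = 1, completes at 1
  Job 2: processing = 3, completes at 4
  Job 3: processing = 5, completes at 9
  Job 4: processing = 6, completes at 15
  Job 5: processing = 6, completes at 21
  Job 6: processing = 8, completes at 29
  Job 7: processing = 16, completes at 45
Sum of completion times = 124
Average completion time = 124/7 = 17.7143

17.7143


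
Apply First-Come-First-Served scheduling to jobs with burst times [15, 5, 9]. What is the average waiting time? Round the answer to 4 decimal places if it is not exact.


FCFS order (as given): [15, 5, 9]
Waiting times:
  Job 1: wait = 0
  Job 2: wait = 15
  Job 3: wait = 20
Sum of waiting times = 35
Average waiting time = 35/3 = 11.6667

11.6667


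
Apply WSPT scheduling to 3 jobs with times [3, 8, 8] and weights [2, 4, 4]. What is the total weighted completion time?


Compute p/w ratios and sort ascending (WSPT): [(3, 2), (8, 4), (8, 4)]
Compute weighted completion times:
  Job (p=3,w=2): C=3, w*C=2*3=6
  Job (p=8,w=4): C=11, w*C=4*11=44
  Job (p=8,w=4): C=19, w*C=4*19=76
Total weighted completion time = 126

126


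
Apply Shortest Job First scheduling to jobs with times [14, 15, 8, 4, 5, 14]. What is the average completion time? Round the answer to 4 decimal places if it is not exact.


SJF order (ascending): [4, 5, 8, 14, 14, 15]
Completion times:
  Job 1: burst=4, C=4
  Job 2: burst=5, C=9
  Job 3: burst=8, C=17
  Job 4: burst=14, C=31
  Job 5: burst=14, C=45
  Job 6: burst=15, C=60
Average completion = 166/6 = 27.6667

27.6667


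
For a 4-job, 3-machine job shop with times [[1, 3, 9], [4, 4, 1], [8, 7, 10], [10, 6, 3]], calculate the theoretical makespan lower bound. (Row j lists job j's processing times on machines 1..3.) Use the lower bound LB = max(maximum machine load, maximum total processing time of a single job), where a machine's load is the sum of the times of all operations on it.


Machine loads:
  Machine 1: 1 + 4 + 8 + 10 = 23
  Machine 2: 3 + 4 + 7 + 6 = 20
  Machine 3: 9 + 1 + 10 + 3 = 23
Max machine load = 23
Job totals:
  Job 1: 13
  Job 2: 9
  Job 3: 25
  Job 4: 19
Max job total = 25
Lower bound = max(23, 25) = 25

25


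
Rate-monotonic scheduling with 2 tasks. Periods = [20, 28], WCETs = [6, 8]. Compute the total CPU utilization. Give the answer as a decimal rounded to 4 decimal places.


Compute individual utilizations (exact fractions):
  Task 1: C/T = 6/20 = 3/10 (approx. 0.3)
  Task 2: C/T = 8/28 = 2/7 (approx. 0.2857)
Total utilization U = 3/10 + 2/7 = 41/70
Rounded to 4 decimal places: U = 0.5857
RM (Liu & Layland) bound for 2 tasks = 0.828427; compare with U = 41/70 (approx. 0.585714)
U <= bound, so schedulable by RM sufficient condition.

0.5857


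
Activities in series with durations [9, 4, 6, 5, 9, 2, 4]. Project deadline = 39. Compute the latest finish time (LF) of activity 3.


LF(activity 3) = deadline - sum of successor durations
Successors: activities 4 through 7 with durations [5, 9, 2, 4]
Sum of successor durations = 20
LF = 39 - 20 = 19

19


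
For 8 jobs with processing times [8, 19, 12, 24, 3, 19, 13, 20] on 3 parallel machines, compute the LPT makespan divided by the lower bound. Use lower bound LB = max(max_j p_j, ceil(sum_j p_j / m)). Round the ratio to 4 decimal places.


LPT order: [24, 20, 19, 19, 13, 12, 8, 3]
Machine loads after assignment: [39, 41, 38]
LPT makespan = 41
Lower bound = max(max_job, ceil(total/3)) = max(24, 40) = 40
Ratio = 41 / 40 = 1.025

1.025


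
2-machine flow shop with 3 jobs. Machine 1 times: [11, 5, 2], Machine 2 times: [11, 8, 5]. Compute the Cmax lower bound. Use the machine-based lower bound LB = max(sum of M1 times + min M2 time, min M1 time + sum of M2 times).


LB1 = sum(M1 times) + min(M2 times) = 18 + 5 = 23
LB2 = min(M1 times) + sum(M2 times) = 2 + 24 = 26
Lower bound = max(LB1, LB2) = max(23, 26) = 26

26


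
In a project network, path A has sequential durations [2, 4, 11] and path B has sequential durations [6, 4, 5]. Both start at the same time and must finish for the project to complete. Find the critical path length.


Path A total = 2 + 4 + 11 = 17
Path B total = 6 + 4 + 5 = 15
Critical path = longest path = max(17, 15) = 17

17


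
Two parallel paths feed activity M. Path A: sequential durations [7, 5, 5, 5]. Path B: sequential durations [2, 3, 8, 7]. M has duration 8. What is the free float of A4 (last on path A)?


ES(A4) = sum of predecessors on chain A = 17
EF(A4) = ES + duration = 17 + 5 = 22
Successor of A4 is M. ES(M) = max(sum(A), sum(B)) = max(22, 20) = 22
Free float = ES(successor) - EF(current) = 22 - 22 = 0

0


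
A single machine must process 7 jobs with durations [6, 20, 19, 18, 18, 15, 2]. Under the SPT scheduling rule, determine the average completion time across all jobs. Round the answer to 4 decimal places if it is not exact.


Sort jobs by processing time (SPT order): [2, 6, 15, 18, 18, 19, 20]
Compute completion times sequentially:
  Job 1: processing = 2, completes at 2
  Job 2: processing = 6, completes at 8
  Job 3: processing = 15, completes at 23
  Job 4: processing = 18, completes at 41
  Job 5: processing = 18, completes at 59
  Job 6: processing = 19, completes at 78
  Job 7: processing = 20, completes at 98
Sum of completion times = 309
Average completion time = 309/7 = 44.1429

44.1429


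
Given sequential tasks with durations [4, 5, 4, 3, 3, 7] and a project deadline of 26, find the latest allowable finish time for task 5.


LF(activity 5) = deadline - sum of successor durations
Successors: activities 6 through 6 with durations [7]
Sum of successor durations = 7
LF = 26 - 7 = 19

19


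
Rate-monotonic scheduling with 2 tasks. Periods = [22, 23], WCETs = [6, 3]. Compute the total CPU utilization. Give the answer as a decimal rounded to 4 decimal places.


Compute individual utilizations (exact fractions):
  Task 1: C/T = 6/22 = 3/11 (approx. 0.2727)
  Task 2: C/T = 3/23 (approx. 0.1304)
Total utilization U = 3/11 + 3/23 = 102/253
Rounded to 4 decimal places: U = 0.4032
RM (Liu & Layland) bound for 2 tasks = 0.828427; compare with U = 102/253 (approx. 0.403162)
U <= bound, so schedulable by RM sufficient condition.

0.4032


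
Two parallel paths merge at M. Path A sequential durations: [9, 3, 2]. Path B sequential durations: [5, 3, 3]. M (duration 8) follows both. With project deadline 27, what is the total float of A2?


Forward pass: ES(A2) = sum of predecessors on chain A = 9
EF = ES + duration = 9 + 3 = 12
Backward pass: LF(M) = deadline = 27; LS(M) = 27 - 8 = 19
LF(A2) = LS(M) - sum(successors on chain A) = 19 - 2 = 17
LS = LF - duration = 17 - 3 = 14
Total float = LS - ES = 14 - 9 = 5

5


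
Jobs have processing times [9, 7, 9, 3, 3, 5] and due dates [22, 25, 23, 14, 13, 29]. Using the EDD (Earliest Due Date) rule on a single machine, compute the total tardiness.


Sort by due date (EDD order): [(3, 13), (3, 14), (9, 22), (9, 23), (7, 25), (5, 29)]
Compute completion times and tardiness:
  Job 1: p=3, d=13, C=3, tardiness=max(0,3-13)=0
  Job 2: p=3, d=14, C=6, tardiness=max(0,6-14)=0
  Job 3: p=9, d=22, C=15, tardiness=max(0,15-22)=0
  Job 4: p=9, d=23, C=24, tardiness=max(0,24-23)=1
  Job 5: p=7, d=25, C=31, tardiness=max(0,31-25)=6
  Job 6: p=5, d=29, C=36, tardiness=max(0,36-29)=7
Total tardiness = 14

14


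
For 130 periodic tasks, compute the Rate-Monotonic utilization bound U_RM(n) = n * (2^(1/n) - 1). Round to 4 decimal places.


Compute 2^(1/130) = 1.0053461413
Subtract 1: 1.0053461413 - 1 = 0.0053461413
Multiply by n: 130 * 0.0053461413 = 0.6949983690
Round to 4 dp: 0.6950

0.6950


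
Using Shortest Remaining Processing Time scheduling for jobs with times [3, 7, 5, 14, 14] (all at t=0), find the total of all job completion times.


Since all jobs arrive at t=0, SRPT equals SPT ordering.
SPT order: [3, 5, 7, 14, 14]
Completion times:
  Job 1: p=3, C=3
  Job 2: p=5, C=8
  Job 3: p=7, C=15
  Job 4: p=14, C=29
  Job 5: p=14, C=43
Total completion time = 3 + 8 + 15 + 29 + 43 = 98

98


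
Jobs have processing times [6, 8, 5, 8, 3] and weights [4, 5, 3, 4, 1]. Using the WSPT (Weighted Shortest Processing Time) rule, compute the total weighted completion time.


Compute p/w ratios and sort ascending (WSPT): [(6, 4), (8, 5), (5, 3), (8, 4), (3, 1)]
Compute weighted completion times:
  Job (p=6,w=4): C=6, w*C=4*6=24
  Job (p=8,w=5): C=14, w*C=5*14=70
  Job (p=5,w=3): C=19, w*C=3*19=57
  Job (p=8,w=4): C=27, w*C=4*27=108
  Job (p=3,w=1): C=30, w*C=1*30=30
Total weighted completion time = 289

289


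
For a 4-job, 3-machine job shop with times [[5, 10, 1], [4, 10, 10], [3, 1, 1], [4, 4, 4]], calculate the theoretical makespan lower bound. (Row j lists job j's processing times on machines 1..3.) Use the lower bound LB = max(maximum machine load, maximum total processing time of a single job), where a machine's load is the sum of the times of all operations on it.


Machine loads:
  Machine 1: 5 + 4 + 3 + 4 = 16
  Machine 2: 10 + 10 + 1 + 4 = 25
  Machine 3: 1 + 10 + 1 + 4 = 16
Max machine load = 25
Job totals:
  Job 1: 16
  Job 2: 24
  Job 3: 5
  Job 4: 12
Max job total = 24
Lower bound = max(25, 24) = 25

25


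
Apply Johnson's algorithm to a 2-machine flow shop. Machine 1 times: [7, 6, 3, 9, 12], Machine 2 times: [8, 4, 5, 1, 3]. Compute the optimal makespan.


Apply Johnson's rule:
  Group 1 (a <= b): [(3, 3, 5), (1, 7, 8)]
  Group 2 (a > b): [(2, 6, 4), (5, 12, 3), (4, 9, 1)]
Optimal job order: [3, 1, 2, 5, 4]
Schedule:
  Job 3: M1 done at 3, M2 done at 8
  Job 1: M1 done at 10, M2 done at 18
  Job 2: M1 done at 16, M2 done at 22
  Job 5: M1 done at 28, M2 done at 31
  Job 4: M1 done at 37, M2 done at 38
Makespan = 38

38


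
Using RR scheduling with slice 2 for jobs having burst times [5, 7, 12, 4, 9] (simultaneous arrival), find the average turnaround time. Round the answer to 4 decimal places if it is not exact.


Time quantum = 2
Execution trace:
  J1 runs 2 units, time = 2
  J2 runs 2 units, time = 4
  J3 runs 2 units, time = 6
  J4 runs 2 units, time = 8
  J5 runs 2 units, time = 10
  J1 runs 2 units, time = 12
  J2 runs 2 units, time = 14
  J3 runs 2 units, time = 16
  J4 runs 2 units, time = 18
  J5 runs 2 units, time = 20
  J1 runs 1 units, time = 21
  J2 runs 2 units, time = 23
  J3 runs 2 units, time = 25
  J5 runs 2 units, time = 27
  J2 runs 1 units, time = 28
  J3 runs 2 units, time = 30
  J5 runs 2 units, time = 32
  J3 runs 2 units, time = 34
  J5 runs 1 units, time = 35
  J3 runs 2 units, time = 37
Finish times: [21, 28, 37, 18, 35]
Average turnaround = 139/5 = 27.8

27.8


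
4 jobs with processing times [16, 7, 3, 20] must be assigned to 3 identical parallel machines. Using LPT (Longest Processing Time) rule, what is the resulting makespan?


Sort jobs in decreasing order (LPT): [20, 16, 7, 3]
Assign each job to the least loaded machine:
  Machine 1: jobs [20], load = 20
  Machine 2: jobs [16], load = 16
  Machine 3: jobs [7, 3], load = 10
Makespan = max load = 20

20


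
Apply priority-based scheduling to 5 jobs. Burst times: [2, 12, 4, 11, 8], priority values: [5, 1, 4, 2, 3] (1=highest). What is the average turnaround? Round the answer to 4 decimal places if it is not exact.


Sort by priority (ascending = highest first):
Order: [(1, 12), (2, 11), (3, 8), (4, 4), (5, 2)]
Completion times:
  Priority 1, burst=12, C=12
  Priority 2, burst=11, C=23
  Priority 3, burst=8, C=31
  Priority 4, burst=4, C=35
  Priority 5, burst=2, C=37
Average turnaround = 138/5 = 27.6

27.6


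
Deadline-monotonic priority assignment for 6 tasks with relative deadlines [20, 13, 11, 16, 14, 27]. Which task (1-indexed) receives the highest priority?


Sort tasks by relative deadline (ascending):
  Task 3: deadline = 11
  Task 2: deadline = 13
  Task 5: deadline = 14
  Task 4: deadline = 16
  Task 1: deadline = 20
  Task 6: deadline = 27
Priority order (highest first): [3, 2, 5, 4, 1, 6]
Highest priority task = 3

3


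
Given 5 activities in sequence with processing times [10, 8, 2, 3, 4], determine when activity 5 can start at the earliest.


Activity 5 starts after activities 1 through 4 complete.
Predecessor durations: [10, 8, 2, 3]
ES = 10 + 8 + 2 + 3 = 23

23


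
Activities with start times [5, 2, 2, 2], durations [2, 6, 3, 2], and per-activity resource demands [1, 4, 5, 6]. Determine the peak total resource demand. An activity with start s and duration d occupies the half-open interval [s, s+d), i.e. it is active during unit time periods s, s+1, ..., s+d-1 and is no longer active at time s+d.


Each activity i is active on [start_i, start_i + duration_i).
Compute total resource usage per time slot:
  t=0: active resources = [], total = 0
  t=1: active resources = [], total = 0
  t=2: active resources = [4, 5, 6], total = 15
  t=3: active resources = [4, 5, 6], total = 15
  t=4: active resources = [4, 5], total = 9
  t=5: active resources = [1, 4], total = 5
  t=6: active resources = [1, 4], total = 5
  t=7: active resources = [4], total = 4
Peak resource demand = 15

15


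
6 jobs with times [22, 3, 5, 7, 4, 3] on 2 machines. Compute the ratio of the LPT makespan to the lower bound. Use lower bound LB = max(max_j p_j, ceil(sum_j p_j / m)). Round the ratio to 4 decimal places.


LPT order: [22, 7, 5, 4, 3, 3]
Machine loads after assignment: [22, 22]
LPT makespan = 22
Lower bound = max(max_job, ceil(total/2)) = max(22, 22) = 22
Ratio = 22 / 22 = 1.0

1.0


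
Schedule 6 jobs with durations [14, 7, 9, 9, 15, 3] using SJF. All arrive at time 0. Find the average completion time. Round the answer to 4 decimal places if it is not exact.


SJF order (ascending): [3, 7, 9, 9, 14, 15]
Completion times:
  Job 1: burst=3, C=3
  Job 2: burst=7, C=10
  Job 3: burst=9, C=19
  Job 4: burst=9, C=28
  Job 5: burst=14, C=42
  Job 6: burst=15, C=57
Average completion = 159/6 = 26.5

26.5


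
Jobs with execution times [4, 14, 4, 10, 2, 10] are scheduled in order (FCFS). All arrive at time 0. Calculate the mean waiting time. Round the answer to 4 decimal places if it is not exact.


FCFS order (as given): [4, 14, 4, 10, 2, 10]
Waiting times:
  Job 1: wait = 0
  Job 2: wait = 4
  Job 3: wait = 18
  Job 4: wait = 22
  Job 5: wait = 32
  Job 6: wait = 34
Sum of waiting times = 110
Average waiting time = 110/6 = 18.3333

18.3333


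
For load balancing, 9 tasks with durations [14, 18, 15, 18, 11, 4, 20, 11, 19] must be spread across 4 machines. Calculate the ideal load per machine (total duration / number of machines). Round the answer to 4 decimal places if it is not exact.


Total processing time = 14 + 18 + 15 + 18 + 11 + 4 + 20 + 11 + 19 = 130
Number of machines = 4
Ideal balanced load = 130 / 4 = 32.5

32.5


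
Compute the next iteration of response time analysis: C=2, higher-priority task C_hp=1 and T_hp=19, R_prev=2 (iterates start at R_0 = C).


R_next = C + ceil(R_prev / T_hp) * C_hp
ceil(2 / 19) = ceil(0.1053) = 1
Interference = 1 * 1 = 1
R_next = 2 + 1 = 3

3


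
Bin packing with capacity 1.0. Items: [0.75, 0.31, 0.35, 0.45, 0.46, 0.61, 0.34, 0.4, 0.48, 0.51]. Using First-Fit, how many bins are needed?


Place items sequentially using First-Fit:
  Item 0.75 -> new Bin 1
  Item 0.31 -> new Bin 2
  Item 0.35 -> Bin 2 (now 0.66)
  Item 0.45 -> new Bin 3
  Item 0.46 -> Bin 3 (now 0.91)
  Item 0.61 -> new Bin 4
  Item 0.34 -> Bin 2 (now 1.0)
  Item 0.4 -> new Bin 5
  Item 0.48 -> Bin 5 (now 0.88)
  Item 0.51 -> new Bin 6
Total bins used = 6

6


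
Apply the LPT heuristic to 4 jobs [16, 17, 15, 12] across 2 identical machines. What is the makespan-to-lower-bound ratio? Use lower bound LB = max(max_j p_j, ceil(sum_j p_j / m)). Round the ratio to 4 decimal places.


LPT order: [17, 16, 15, 12]
Machine loads after assignment: [29, 31]
LPT makespan = 31
Lower bound = max(max_job, ceil(total/2)) = max(17, 30) = 30
Ratio = 31 / 30 = 1.0333

1.0333


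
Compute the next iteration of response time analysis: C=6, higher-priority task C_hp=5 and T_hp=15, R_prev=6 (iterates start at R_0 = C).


R_next = C + ceil(R_prev / T_hp) * C_hp
ceil(6 / 15) = ceil(0.4) = 1
Interference = 1 * 5 = 5
R_next = 6 + 5 = 11

11


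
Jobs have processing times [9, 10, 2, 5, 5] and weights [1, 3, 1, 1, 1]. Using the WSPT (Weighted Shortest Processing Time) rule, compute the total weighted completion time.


Compute p/w ratios and sort ascending (WSPT): [(2, 1), (10, 3), (5, 1), (5, 1), (9, 1)]
Compute weighted completion times:
  Job (p=2,w=1): C=2, w*C=1*2=2
  Job (p=10,w=3): C=12, w*C=3*12=36
  Job (p=5,w=1): C=17, w*C=1*17=17
  Job (p=5,w=1): C=22, w*C=1*22=22
  Job (p=9,w=1): C=31, w*C=1*31=31
Total weighted completion time = 108

108


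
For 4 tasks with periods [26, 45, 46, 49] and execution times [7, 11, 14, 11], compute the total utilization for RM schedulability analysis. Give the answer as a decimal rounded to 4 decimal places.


Compute individual utilizations (exact fractions):
  Task 1: C/T = 7/26 (approx. 0.2692)
  Task 2: C/T = 11/45 (approx. 0.2444)
  Task 3: C/T = 14/46 = 7/23 (approx. 0.3043)
  Task 4: C/T = 11/49 (approx. 0.2245)
Total utilization U = 7/26 + 11/45 + 7/23 + 11/49 = 1374647/1318590
Rounded to 4 decimal places: U = 1.0425
RM (Liu & Layland) bound for 4 tasks = 0.756828; compare with U = 1374647/1318590 (approx. 1.042513)
U > 1, so the task set is not schedulable (processor overloaded).

1.0425


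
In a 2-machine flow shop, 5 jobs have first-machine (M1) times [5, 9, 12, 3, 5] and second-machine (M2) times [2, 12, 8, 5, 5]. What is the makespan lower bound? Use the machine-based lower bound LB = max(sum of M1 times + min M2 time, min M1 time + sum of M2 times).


LB1 = sum(M1 times) + min(M2 times) = 34 + 2 = 36
LB2 = min(M1 times) + sum(M2 times) = 3 + 32 = 35
Lower bound = max(LB1, LB2) = max(36, 35) = 36

36


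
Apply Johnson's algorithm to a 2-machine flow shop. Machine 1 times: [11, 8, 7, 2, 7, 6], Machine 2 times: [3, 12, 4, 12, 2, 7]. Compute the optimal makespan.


Apply Johnson's rule:
  Group 1 (a <= b): [(4, 2, 12), (6, 6, 7), (2, 8, 12)]
  Group 2 (a > b): [(3, 7, 4), (1, 11, 3), (5, 7, 2)]
Optimal job order: [4, 6, 2, 3, 1, 5]
Schedule:
  Job 4: M1 done at 2, M2 done at 14
  Job 6: M1 done at 8, M2 done at 21
  Job 2: M1 done at 16, M2 done at 33
  Job 3: M1 done at 23, M2 done at 37
  Job 1: M1 done at 34, M2 done at 40
  Job 5: M1 done at 41, M2 done at 43
Makespan = 43

43


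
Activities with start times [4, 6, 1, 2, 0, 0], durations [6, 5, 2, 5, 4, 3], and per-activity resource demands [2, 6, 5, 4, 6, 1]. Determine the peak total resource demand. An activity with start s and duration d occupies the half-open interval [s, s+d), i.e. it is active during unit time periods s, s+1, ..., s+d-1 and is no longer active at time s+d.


Each activity i is active on [start_i, start_i + duration_i).
Compute total resource usage per time slot:
  t=0: active resources = [6, 1], total = 7
  t=1: active resources = [5, 6, 1], total = 12
  t=2: active resources = [5, 4, 6, 1], total = 16
  t=3: active resources = [4, 6], total = 10
  t=4: active resources = [2, 4], total = 6
  t=5: active resources = [2, 4], total = 6
  t=6: active resources = [2, 6, 4], total = 12
  t=7: active resources = [2, 6], total = 8
  t=8: active resources = [2, 6], total = 8
  t=9: active resources = [2, 6], total = 8
  t=10: active resources = [6], total = 6
Peak resource demand = 16

16


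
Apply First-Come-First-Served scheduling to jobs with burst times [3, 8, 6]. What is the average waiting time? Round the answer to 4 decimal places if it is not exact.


FCFS order (as given): [3, 8, 6]
Waiting times:
  Job 1: wait = 0
  Job 2: wait = 3
  Job 3: wait = 11
Sum of waiting times = 14
Average waiting time = 14/3 = 4.6667

4.6667


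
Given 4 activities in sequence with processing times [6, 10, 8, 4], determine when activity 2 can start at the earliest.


Activity 2 starts after activities 1 through 1 complete.
Predecessor durations: [6]
ES = 6 = 6

6


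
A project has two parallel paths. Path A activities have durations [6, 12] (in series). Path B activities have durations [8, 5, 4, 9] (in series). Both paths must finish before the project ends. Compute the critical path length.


Path A total = 6 + 12 = 18
Path B total = 8 + 5 + 4 + 9 = 26
Critical path = longest path = max(18, 26) = 26

26


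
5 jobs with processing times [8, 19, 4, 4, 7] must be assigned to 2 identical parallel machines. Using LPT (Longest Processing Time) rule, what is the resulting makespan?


Sort jobs in decreasing order (LPT): [19, 8, 7, 4, 4]
Assign each job to the least loaded machine:
  Machine 1: jobs [19, 4], load = 23
  Machine 2: jobs [8, 7, 4], load = 19
Makespan = max load = 23

23


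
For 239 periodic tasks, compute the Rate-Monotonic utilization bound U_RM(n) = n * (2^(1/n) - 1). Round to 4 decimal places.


Compute 2^(1/239) = 1.0029044070
Subtract 1: 1.0029044070 - 1 = 0.0029044070
Multiply by n: 239 * 0.0029044070 = 0.6941532730
Round to 4 dp: 0.6942

0.6942


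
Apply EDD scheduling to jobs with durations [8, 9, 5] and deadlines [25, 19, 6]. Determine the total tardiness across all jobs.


Sort by due date (EDD order): [(5, 6), (9, 19), (8, 25)]
Compute completion times and tardiness:
  Job 1: p=5, d=6, C=5, tardiness=max(0,5-6)=0
  Job 2: p=9, d=19, C=14, tardiness=max(0,14-19)=0
  Job 3: p=8, d=25, C=22, tardiness=max(0,22-25)=0
Total tardiness = 0

0


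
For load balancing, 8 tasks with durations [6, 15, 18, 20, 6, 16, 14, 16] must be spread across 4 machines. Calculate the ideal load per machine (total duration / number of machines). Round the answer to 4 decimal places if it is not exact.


Total processing time = 6 + 15 + 18 + 20 + 6 + 16 + 14 + 16 = 111
Number of machines = 4
Ideal balanced load = 111 / 4 = 27.75

27.75


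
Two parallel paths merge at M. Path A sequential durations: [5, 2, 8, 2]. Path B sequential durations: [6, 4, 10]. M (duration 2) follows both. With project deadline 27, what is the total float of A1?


Forward pass: ES(A1) = sum of predecessors on chain A = 0
EF = ES + duration = 0 + 5 = 5
Backward pass: LF(M) = deadline = 27; LS(M) = 27 - 2 = 25
LF(A1) = LS(M) - sum(successors on chain A) = 25 - 12 = 13
LS = LF - duration = 13 - 5 = 8
Total float = LS - ES = 8 - 0 = 8

8


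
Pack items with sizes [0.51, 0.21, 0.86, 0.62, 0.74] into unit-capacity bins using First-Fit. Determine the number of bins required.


Place items sequentially using First-Fit:
  Item 0.51 -> new Bin 1
  Item 0.21 -> Bin 1 (now 0.72)
  Item 0.86 -> new Bin 2
  Item 0.62 -> new Bin 3
  Item 0.74 -> new Bin 4
Total bins used = 4

4


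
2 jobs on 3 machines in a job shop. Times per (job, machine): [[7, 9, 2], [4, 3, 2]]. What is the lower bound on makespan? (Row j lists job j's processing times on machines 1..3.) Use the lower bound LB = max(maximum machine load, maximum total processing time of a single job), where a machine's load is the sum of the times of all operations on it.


Machine loads:
  Machine 1: 7 + 4 = 11
  Machine 2: 9 + 3 = 12
  Machine 3: 2 + 2 = 4
Max machine load = 12
Job totals:
  Job 1: 18
  Job 2: 9
Max job total = 18
Lower bound = max(12, 18) = 18

18


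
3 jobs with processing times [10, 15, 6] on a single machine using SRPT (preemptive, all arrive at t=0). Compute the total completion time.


Since all jobs arrive at t=0, SRPT equals SPT ordering.
SPT order: [6, 10, 15]
Completion times:
  Job 1: p=6, C=6
  Job 2: p=10, C=16
  Job 3: p=15, C=31
Total completion time = 6 + 16 + 31 = 53

53


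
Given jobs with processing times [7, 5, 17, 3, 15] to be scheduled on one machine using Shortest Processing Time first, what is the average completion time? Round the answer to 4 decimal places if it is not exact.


Sort jobs by processing time (SPT order): [3, 5, 7, 15, 17]
Compute completion times sequentially:
  Job 1: processing = 3, completes at 3
  Job 2: processing = 5, completes at 8
  Job 3: processing = 7, completes at 15
  Job 4: processing = 15, completes at 30
  Job 5: processing = 17, completes at 47
Sum of completion times = 103
Average completion time = 103/5 = 20.6

20.6


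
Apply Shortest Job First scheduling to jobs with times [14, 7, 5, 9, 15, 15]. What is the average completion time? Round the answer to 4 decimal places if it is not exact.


SJF order (ascending): [5, 7, 9, 14, 15, 15]
Completion times:
  Job 1: burst=5, C=5
  Job 2: burst=7, C=12
  Job 3: burst=9, C=21
  Job 4: burst=14, C=35
  Job 5: burst=15, C=50
  Job 6: burst=15, C=65
Average completion = 188/6 = 31.3333

31.3333


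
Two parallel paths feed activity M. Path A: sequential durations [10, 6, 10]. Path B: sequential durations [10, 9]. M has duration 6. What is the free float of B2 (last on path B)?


ES(B2) = sum of predecessors on chain B = 10
EF(B2) = ES + duration = 10 + 9 = 19
Successor of B2 is M. ES(M) = max(sum(A), sum(B)) = max(26, 19) = 26
Free float = ES(successor) - EF(current) = 26 - 19 = 7

7


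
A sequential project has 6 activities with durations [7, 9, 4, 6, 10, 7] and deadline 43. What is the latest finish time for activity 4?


LF(activity 4) = deadline - sum of successor durations
Successors: activities 5 through 6 with durations [10, 7]
Sum of successor durations = 17
LF = 43 - 17 = 26

26


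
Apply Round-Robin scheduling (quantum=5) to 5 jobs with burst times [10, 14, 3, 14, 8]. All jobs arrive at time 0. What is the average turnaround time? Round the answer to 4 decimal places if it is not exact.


Time quantum = 5
Execution trace:
  J1 runs 5 units, time = 5
  J2 runs 5 units, time = 10
  J3 runs 3 units, time = 13
  J4 runs 5 units, time = 18
  J5 runs 5 units, time = 23
  J1 runs 5 units, time = 28
  J2 runs 5 units, time = 33
  J4 runs 5 units, time = 38
  J5 runs 3 units, time = 41
  J2 runs 4 units, time = 45
  J4 runs 4 units, time = 49
Finish times: [28, 45, 13, 49, 41]
Average turnaround = 176/5 = 35.2

35.2


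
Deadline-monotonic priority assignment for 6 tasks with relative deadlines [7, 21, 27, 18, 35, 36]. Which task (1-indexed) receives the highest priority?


Sort tasks by relative deadline (ascending):
  Task 1: deadline = 7
  Task 4: deadline = 18
  Task 2: deadline = 21
  Task 3: deadline = 27
  Task 5: deadline = 35
  Task 6: deadline = 36
Priority order (highest first): [1, 4, 2, 3, 5, 6]
Highest priority task = 1

1
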